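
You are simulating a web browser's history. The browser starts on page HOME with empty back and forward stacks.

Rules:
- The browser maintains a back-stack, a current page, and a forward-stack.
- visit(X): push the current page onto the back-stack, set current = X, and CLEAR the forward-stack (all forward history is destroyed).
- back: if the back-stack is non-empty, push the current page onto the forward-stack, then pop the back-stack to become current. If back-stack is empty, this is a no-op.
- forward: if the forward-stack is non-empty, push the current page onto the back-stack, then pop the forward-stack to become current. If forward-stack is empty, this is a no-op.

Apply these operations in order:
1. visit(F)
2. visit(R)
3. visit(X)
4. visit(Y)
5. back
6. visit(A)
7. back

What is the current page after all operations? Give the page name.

Answer: X

Derivation:
After 1 (visit(F)): cur=F back=1 fwd=0
After 2 (visit(R)): cur=R back=2 fwd=0
After 3 (visit(X)): cur=X back=3 fwd=0
After 4 (visit(Y)): cur=Y back=4 fwd=0
After 5 (back): cur=X back=3 fwd=1
After 6 (visit(A)): cur=A back=4 fwd=0
After 7 (back): cur=X back=3 fwd=1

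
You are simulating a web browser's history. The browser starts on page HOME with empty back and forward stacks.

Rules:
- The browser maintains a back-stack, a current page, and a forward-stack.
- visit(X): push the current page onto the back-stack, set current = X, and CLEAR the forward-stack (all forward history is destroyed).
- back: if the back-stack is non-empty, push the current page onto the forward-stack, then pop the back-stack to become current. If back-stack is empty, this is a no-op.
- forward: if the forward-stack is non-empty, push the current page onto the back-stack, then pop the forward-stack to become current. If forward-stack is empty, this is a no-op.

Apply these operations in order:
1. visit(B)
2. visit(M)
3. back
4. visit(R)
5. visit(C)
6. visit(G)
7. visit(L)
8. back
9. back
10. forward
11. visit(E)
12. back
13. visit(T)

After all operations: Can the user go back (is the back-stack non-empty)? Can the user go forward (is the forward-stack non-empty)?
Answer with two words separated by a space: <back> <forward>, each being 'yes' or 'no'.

Answer: yes no

Derivation:
After 1 (visit(B)): cur=B back=1 fwd=0
After 2 (visit(M)): cur=M back=2 fwd=0
After 3 (back): cur=B back=1 fwd=1
After 4 (visit(R)): cur=R back=2 fwd=0
After 5 (visit(C)): cur=C back=3 fwd=0
After 6 (visit(G)): cur=G back=4 fwd=0
After 7 (visit(L)): cur=L back=5 fwd=0
After 8 (back): cur=G back=4 fwd=1
After 9 (back): cur=C back=3 fwd=2
After 10 (forward): cur=G back=4 fwd=1
After 11 (visit(E)): cur=E back=5 fwd=0
After 12 (back): cur=G back=4 fwd=1
After 13 (visit(T)): cur=T back=5 fwd=0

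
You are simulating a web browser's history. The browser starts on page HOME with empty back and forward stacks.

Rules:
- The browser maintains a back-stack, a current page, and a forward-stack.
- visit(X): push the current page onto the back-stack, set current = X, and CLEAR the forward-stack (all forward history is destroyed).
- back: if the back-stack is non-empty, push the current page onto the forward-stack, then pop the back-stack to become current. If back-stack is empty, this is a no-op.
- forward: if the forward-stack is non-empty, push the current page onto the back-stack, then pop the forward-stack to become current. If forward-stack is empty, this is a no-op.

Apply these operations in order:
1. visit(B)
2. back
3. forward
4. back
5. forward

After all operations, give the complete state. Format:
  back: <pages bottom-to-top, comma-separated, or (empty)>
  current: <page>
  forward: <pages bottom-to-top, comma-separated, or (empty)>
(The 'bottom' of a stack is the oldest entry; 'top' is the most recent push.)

After 1 (visit(B)): cur=B back=1 fwd=0
After 2 (back): cur=HOME back=0 fwd=1
After 3 (forward): cur=B back=1 fwd=0
After 4 (back): cur=HOME back=0 fwd=1
After 5 (forward): cur=B back=1 fwd=0

Answer: back: HOME
current: B
forward: (empty)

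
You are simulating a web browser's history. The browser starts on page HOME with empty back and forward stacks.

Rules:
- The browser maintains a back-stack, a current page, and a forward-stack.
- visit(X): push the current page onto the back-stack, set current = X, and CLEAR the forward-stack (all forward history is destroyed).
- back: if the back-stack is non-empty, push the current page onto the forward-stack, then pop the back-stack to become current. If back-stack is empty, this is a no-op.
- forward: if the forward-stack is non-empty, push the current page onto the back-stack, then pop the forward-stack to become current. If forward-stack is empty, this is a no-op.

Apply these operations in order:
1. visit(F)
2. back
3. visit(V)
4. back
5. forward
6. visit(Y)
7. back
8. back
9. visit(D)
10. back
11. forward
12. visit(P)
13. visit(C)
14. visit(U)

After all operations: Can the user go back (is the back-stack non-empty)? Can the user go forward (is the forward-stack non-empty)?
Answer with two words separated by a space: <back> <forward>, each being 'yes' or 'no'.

Answer: yes no

Derivation:
After 1 (visit(F)): cur=F back=1 fwd=0
After 2 (back): cur=HOME back=0 fwd=1
After 3 (visit(V)): cur=V back=1 fwd=0
After 4 (back): cur=HOME back=0 fwd=1
After 5 (forward): cur=V back=1 fwd=0
After 6 (visit(Y)): cur=Y back=2 fwd=0
After 7 (back): cur=V back=1 fwd=1
After 8 (back): cur=HOME back=0 fwd=2
After 9 (visit(D)): cur=D back=1 fwd=0
After 10 (back): cur=HOME back=0 fwd=1
After 11 (forward): cur=D back=1 fwd=0
After 12 (visit(P)): cur=P back=2 fwd=0
After 13 (visit(C)): cur=C back=3 fwd=0
After 14 (visit(U)): cur=U back=4 fwd=0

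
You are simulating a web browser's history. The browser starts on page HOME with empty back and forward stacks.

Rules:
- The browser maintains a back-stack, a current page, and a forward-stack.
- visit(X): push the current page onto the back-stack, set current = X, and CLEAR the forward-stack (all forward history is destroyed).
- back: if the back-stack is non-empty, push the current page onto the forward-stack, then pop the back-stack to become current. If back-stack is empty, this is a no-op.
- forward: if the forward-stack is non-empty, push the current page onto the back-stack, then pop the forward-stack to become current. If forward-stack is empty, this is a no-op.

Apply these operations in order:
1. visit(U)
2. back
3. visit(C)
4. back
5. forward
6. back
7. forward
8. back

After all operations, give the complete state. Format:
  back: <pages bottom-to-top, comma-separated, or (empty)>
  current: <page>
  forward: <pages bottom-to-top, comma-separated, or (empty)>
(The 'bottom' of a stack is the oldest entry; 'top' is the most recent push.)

Answer: back: (empty)
current: HOME
forward: C

Derivation:
After 1 (visit(U)): cur=U back=1 fwd=0
After 2 (back): cur=HOME back=0 fwd=1
After 3 (visit(C)): cur=C back=1 fwd=0
After 4 (back): cur=HOME back=0 fwd=1
After 5 (forward): cur=C back=1 fwd=0
After 6 (back): cur=HOME back=0 fwd=1
After 7 (forward): cur=C back=1 fwd=0
After 8 (back): cur=HOME back=0 fwd=1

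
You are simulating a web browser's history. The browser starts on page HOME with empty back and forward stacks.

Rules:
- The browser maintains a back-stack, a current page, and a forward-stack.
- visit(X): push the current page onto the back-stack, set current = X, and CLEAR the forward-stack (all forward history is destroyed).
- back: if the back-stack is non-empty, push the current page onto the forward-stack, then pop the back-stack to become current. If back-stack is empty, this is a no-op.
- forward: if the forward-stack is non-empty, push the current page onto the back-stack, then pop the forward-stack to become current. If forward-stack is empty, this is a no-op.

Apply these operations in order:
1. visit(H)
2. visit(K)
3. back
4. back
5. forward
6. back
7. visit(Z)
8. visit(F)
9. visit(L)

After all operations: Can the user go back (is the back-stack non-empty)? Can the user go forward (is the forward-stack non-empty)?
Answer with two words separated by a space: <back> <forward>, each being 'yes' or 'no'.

After 1 (visit(H)): cur=H back=1 fwd=0
After 2 (visit(K)): cur=K back=2 fwd=0
After 3 (back): cur=H back=1 fwd=1
After 4 (back): cur=HOME back=0 fwd=2
After 5 (forward): cur=H back=1 fwd=1
After 6 (back): cur=HOME back=0 fwd=2
After 7 (visit(Z)): cur=Z back=1 fwd=0
After 8 (visit(F)): cur=F back=2 fwd=0
After 9 (visit(L)): cur=L back=3 fwd=0

Answer: yes no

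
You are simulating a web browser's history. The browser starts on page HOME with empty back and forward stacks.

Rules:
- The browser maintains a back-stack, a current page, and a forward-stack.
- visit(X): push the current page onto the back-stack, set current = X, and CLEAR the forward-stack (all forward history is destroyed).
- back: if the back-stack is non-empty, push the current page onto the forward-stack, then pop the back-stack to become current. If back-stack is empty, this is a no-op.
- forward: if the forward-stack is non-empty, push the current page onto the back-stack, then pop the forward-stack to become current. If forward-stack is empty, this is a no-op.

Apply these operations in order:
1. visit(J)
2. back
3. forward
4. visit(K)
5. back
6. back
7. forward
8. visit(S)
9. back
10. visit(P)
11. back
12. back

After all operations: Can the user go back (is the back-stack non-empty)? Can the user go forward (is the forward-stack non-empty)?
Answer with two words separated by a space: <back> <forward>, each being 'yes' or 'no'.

Answer: no yes

Derivation:
After 1 (visit(J)): cur=J back=1 fwd=0
After 2 (back): cur=HOME back=0 fwd=1
After 3 (forward): cur=J back=1 fwd=0
After 4 (visit(K)): cur=K back=2 fwd=0
After 5 (back): cur=J back=1 fwd=1
After 6 (back): cur=HOME back=0 fwd=2
After 7 (forward): cur=J back=1 fwd=1
After 8 (visit(S)): cur=S back=2 fwd=0
After 9 (back): cur=J back=1 fwd=1
After 10 (visit(P)): cur=P back=2 fwd=0
After 11 (back): cur=J back=1 fwd=1
After 12 (back): cur=HOME back=0 fwd=2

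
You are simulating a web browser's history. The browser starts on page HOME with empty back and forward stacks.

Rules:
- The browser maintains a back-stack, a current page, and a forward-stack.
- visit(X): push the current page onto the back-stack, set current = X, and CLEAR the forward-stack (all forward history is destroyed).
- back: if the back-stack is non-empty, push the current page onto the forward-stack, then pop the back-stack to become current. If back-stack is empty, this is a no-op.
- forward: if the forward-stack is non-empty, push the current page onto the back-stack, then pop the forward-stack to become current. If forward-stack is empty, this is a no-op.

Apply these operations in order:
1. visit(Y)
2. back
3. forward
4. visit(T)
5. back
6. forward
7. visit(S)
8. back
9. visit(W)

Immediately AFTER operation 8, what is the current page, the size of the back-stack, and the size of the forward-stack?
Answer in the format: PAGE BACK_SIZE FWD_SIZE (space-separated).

After 1 (visit(Y)): cur=Y back=1 fwd=0
After 2 (back): cur=HOME back=0 fwd=1
After 3 (forward): cur=Y back=1 fwd=0
After 4 (visit(T)): cur=T back=2 fwd=0
After 5 (back): cur=Y back=1 fwd=1
After 6 (forward): cur=T back=2 fwd=0
After 7 (visit(S)): cur=S back=3 fwd=0
After 8 (back): cur=T back=2 fwd=1

T 2 1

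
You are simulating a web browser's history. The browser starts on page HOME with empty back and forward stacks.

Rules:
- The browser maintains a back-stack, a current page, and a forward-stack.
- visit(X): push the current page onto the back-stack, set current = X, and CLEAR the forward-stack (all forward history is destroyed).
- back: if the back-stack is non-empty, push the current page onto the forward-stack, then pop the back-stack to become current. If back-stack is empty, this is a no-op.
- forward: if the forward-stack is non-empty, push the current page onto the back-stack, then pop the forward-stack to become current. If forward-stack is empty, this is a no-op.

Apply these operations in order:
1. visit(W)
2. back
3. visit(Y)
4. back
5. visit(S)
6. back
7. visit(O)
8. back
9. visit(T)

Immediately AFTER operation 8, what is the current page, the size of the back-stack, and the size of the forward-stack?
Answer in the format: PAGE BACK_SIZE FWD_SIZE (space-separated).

After 1 (visit(W)): cur=W back=1 fwd=0
After 2 (back): cur=HOME back=0 fwd=1
After 3 (visit(Y)): cur=Y back=1 fwd=0
After 4 (back): cur=HOME back=0 fwd=1
After 5 (visit(S)): cur=S back=1 fwd=0
After 6 (back): cur=HOME back=0 fwd=1
After 7 (visit(O)): cur=O back=1 fwd=0
After 8 (back): cur=HOME back=0 fwd=1

HOME 0 1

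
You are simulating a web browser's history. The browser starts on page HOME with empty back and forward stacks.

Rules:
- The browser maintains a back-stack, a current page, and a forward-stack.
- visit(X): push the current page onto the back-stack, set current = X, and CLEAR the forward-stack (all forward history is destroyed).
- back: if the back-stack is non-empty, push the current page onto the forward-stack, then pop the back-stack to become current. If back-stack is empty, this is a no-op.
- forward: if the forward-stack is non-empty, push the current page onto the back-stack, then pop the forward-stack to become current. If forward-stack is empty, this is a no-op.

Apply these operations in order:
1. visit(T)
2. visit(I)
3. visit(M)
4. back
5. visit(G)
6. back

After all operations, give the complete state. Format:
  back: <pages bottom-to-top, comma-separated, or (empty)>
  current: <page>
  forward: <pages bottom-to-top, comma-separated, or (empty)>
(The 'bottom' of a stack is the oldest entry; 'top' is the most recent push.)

Answer: back: HOME,T
current: I
forward: G

Derivation:
After 1 (visit(T)): cur=T back=1 fwd=0
After 2 (visit(I)): cur=I back=2 fwd=0
After 3 (visit(M)): cur=M back=3 fwd=0
After 4 (back): cur=I back=2 fwd=1
After 5 (visit(G)): cur=G back=3 fwd=0
After 6 (back): cur=I back=2 fwd=1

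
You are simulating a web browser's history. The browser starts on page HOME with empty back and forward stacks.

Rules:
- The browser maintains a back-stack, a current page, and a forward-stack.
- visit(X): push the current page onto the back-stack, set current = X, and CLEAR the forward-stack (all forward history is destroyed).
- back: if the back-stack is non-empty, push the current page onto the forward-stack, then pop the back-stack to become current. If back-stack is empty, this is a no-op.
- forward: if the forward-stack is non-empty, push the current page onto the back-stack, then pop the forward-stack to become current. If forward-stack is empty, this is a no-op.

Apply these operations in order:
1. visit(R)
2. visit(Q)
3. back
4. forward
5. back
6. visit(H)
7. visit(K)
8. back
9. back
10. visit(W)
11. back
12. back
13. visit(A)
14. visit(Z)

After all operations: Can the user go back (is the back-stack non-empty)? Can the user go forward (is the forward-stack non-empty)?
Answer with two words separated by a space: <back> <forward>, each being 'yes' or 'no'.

After 1 (visit(R)): cur=R back=1 fwd=0
After 2 (visit(Q)): cur=Q back=2 fwd=0
After 3 (back): cur=R back=1 fwd=1
After 4 (forward): cur=Q back=2 fwd=0
After 5 (back): cur=R back=1 fwd=1
After 6 (visit(H)): cur=H back=2 fwd=0
After 7 (visit(K)): cur=K back=3 fwd=0
After 8 (back): cur=H back=2 fwd=1
After 9 (back): cur=R back=1 fwd=2
After 10 (visit(W)): cur=W back=2 fwd=0
After 11 (back): cur=R back=1 fwd=1
After 12 (back): cur=HOME back=0 fwd=2
After 13 (visit(A)): cur=A back=1 fwd=0
After 14 (visit(Z)): cur=Z back=2 fwd=0

Answer: yes no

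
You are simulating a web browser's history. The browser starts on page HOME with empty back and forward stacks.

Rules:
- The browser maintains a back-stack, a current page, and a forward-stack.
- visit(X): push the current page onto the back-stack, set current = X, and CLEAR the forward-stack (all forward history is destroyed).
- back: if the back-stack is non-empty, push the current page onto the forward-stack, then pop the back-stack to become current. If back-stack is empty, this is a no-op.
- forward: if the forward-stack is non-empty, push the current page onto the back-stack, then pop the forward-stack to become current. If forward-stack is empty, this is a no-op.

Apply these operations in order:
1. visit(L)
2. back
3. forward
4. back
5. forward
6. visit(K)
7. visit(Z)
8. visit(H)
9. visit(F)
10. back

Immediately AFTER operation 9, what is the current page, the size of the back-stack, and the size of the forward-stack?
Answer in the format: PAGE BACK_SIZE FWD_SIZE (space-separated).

After 1 (visit(L)): cur=L back=1 fwd=0
After 2 (back): cur=HOME back=0 fwd=1
After 3 (forward): cur=L back=1 fwd=0
After 4 (back): cur=HOME back=0 fwd=1
After 5 (forward): cur=L back=1 fwd=0
After 6 (visit(K)): cur=K back=2 fwd=0
After 7 (visit(Z)): cur=Z back=3 fwd=0
After 8 (visit(H)): cur=H back=4 fwd=0
After 9 (visit(F)): cur=F back=5 fwd=0

F 5 0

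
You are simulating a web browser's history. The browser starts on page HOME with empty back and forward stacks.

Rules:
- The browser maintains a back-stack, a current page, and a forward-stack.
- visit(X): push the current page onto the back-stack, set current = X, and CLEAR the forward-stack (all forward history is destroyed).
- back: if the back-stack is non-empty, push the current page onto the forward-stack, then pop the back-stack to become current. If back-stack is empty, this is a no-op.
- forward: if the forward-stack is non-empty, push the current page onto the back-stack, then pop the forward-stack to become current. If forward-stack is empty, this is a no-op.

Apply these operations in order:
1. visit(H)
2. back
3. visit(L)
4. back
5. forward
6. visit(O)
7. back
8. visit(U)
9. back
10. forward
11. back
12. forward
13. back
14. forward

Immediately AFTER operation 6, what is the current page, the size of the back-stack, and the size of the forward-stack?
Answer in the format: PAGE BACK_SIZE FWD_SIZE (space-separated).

After 1 (visit(H)): cur=H back=1 fwd=0
After 2 (back): cur=HOME back=0 fwd=1
After 3 (visit(L)): cur=L back=1 fwd=0
After 4 (back): cur=HOME back=0 fwd=1
After 5 (forward): cur=L back=1 fwd=0
After 6 (visit(O)): cur=O back=2 fwd=0

O 2 0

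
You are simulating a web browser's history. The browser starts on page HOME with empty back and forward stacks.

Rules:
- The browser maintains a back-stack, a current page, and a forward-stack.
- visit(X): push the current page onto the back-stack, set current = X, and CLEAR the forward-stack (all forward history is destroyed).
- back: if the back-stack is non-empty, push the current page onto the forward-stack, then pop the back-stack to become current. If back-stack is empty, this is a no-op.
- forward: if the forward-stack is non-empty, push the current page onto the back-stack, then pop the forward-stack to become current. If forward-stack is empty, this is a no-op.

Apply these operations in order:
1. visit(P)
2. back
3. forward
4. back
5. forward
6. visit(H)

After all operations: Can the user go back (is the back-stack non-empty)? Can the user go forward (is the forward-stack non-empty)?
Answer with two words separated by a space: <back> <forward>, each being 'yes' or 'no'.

Answer: yes no

Derivation:
After 1 (visit(P)): cur=P back=1 fwd=0
After 2 (back): cur=HOME back=0 fwd=1
After 3 (forward): cur=P back=1 fwd=0
After 4 (back): cur=HOME back=0 fwd=1
After 5 (forward): cur=P back=1 fwd=0
After 6 (visit(H)): cur=H back=2 fwd=0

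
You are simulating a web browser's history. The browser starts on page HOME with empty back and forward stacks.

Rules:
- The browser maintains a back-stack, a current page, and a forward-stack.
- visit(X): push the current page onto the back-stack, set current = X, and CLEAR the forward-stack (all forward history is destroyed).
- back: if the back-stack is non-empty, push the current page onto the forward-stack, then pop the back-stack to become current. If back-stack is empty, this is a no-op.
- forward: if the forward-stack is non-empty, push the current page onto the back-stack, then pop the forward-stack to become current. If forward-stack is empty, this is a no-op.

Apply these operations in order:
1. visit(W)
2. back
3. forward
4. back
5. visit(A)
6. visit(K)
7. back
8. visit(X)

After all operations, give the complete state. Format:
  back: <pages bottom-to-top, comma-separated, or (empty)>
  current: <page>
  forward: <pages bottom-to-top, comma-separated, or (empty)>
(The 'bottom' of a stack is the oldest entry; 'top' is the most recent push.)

After 1 (visit(W)): cur=W back=1 fwd=0
After 2 (back): cur=HOME back=0 fwd=1
After 3 (forward): cur=W back=1 fwd=0
After 4 (back): cur=HOME back=0 fwd=1
After 5 (visit(A)): cur=A back=1 fwd=0
After 6 (visit(K)): cur=K back=2 fwd=0
After 7 (back): cur=A back=1 fwd=1
After 8 (visit(X)): cur=X back=2 fwd=0

Answer: back: HOME,A
current: X
forward: (empty)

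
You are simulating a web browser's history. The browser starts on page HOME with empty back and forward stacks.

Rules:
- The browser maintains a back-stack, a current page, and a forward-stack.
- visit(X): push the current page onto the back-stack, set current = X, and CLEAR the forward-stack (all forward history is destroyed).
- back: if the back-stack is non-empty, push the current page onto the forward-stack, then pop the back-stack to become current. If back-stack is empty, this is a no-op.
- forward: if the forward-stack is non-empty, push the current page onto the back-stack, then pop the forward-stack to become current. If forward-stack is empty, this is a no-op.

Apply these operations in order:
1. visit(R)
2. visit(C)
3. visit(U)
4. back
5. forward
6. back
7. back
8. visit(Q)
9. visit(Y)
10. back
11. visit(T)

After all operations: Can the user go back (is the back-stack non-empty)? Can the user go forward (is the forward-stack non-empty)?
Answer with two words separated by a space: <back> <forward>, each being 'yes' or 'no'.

Answer: yes no

Derivation:
After 1 (visit(R)): cur=R back=1 fwd=0
After 2 (visit(C)): cur=C back=2 fwd=0
After 3 (visit(U)): cur=U back=3 fwd=0
After 4 (back): cur=C back=2 fwd=1
After 5 (forward): cur=U back=3 fwd=0
After 6 (back): cur=C back=2 fwd=1
After 7 (back): cur=R back=1 fwd=2
After 8 (visit(Q)): cur=Q back=2 fwd=0
After 9 (visit(Y)): cur=Y back=3 fwd=0
After 10 (back): cur=Q back=2 fwd=1
After 11 (visit(T)): cur=T back=3 fwd=0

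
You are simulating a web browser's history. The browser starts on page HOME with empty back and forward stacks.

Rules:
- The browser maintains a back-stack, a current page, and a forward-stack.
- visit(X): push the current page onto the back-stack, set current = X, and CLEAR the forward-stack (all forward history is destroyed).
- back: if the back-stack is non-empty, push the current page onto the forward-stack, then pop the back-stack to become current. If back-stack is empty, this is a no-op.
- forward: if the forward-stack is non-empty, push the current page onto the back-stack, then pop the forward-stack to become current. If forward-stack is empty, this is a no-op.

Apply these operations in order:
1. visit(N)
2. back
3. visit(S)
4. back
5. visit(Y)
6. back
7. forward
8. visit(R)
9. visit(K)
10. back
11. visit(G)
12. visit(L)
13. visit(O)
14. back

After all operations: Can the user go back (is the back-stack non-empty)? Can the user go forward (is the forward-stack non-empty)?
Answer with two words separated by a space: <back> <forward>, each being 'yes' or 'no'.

Answer: yes yes

Derivation:
After 1 (visit(N)): cur=N back=1 fwd=0
After 2 (back): cur=HOME back=0 fwd=1
After 3 (visit(S)): cur=S back=1 fwd=0
After 4 (back): cur=HOME back=0 fwd=1
After 5 (visit(Y)): cur=Y back=1 fwd=0
After 6 (back): cur=HOME back=0 fwd=1
After 7 (forward): cur=Y back=1 fwd=0
After 8 (visit(R)): cur=R back=2 fwd=0
After 9 (visit(K)): cur=K back=3 fwd=0
After 10 (back): cur=R back=2 fwd=1
After 11 (visit(G)): cur=G back=3 fwd=0
After 12 (visit(L)): cur=L back=4 fwd=0
After 13 (visit(O)): cur=O back=5 fwd=0
After 14 (back): cur=L back=4 fwd=1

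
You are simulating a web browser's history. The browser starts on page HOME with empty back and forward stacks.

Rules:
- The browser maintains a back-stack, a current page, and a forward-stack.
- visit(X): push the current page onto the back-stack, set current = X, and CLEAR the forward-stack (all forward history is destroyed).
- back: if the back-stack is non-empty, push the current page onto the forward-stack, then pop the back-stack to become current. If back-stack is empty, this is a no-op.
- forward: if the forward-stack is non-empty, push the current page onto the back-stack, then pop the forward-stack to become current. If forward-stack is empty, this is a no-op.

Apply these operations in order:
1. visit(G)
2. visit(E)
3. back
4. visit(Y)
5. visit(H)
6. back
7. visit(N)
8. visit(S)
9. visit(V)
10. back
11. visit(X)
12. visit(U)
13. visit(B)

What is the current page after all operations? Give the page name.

After 1 (visit(G)): cur=G back=1 fwd=0
After 2 (visit(E)): cur=E back=2 fwd=0
After 3 (back): cur=G back=1 fwd=1
After 4 (visit(Y)): cur=Y back=2 fwd=0
After 5 (visit(H)): cur=H back=3 fwd=0
After 6 (back): cur=Y back=2 fwd=1
After 7 (visit(N)): cur=N back=3 fwd=0
After 8 (visit(S)): cur=S back=4 fwd=0
After 9 (visit(V)): cur=V back=5 fwd=0
After 10 (back): cur=S back=4 fwd=1
After 11 (visit(X)): cur=X back=5 fwd=0
After 12 (visit(U)): cur=U back=6 fwd=0
After 13 (visit(B)): cur=B back=7 fwd=0

Answer: B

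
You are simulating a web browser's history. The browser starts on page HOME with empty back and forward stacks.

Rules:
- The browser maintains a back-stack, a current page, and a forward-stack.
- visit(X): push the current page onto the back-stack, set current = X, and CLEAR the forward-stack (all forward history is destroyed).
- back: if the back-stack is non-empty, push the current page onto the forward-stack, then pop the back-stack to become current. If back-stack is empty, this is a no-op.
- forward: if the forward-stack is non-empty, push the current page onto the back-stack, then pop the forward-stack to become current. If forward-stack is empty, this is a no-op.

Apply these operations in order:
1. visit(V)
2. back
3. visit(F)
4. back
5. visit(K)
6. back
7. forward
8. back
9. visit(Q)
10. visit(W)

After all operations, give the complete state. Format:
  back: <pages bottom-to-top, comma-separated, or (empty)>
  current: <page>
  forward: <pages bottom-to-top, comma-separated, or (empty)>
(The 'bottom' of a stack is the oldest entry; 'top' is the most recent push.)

After 1 (visit(V)): cur=V back=1 fwd=0
After 2 (back): cur=HOME back=0 fwd=1
After 3 (visit(F)): cur=F back=1 fwd=0
After 4 (back): cur=HOME back=0 fwd=1
After 5 (visit(K)): cur=K back=1 fwd=0
After 6 (back): cur=HOME back=0 fwd=1
After 7 (forward): cur=K back=1 fwd=0
After 8 (back): cur=HOME back=0 fwd=1
After 9 (visit(Q)): cur=Q back=1 fwd=0
After 10 (visit(W)): cur=W back=2 fwd=0

Answer: back: HOME,Q
current: W
forward: (empty)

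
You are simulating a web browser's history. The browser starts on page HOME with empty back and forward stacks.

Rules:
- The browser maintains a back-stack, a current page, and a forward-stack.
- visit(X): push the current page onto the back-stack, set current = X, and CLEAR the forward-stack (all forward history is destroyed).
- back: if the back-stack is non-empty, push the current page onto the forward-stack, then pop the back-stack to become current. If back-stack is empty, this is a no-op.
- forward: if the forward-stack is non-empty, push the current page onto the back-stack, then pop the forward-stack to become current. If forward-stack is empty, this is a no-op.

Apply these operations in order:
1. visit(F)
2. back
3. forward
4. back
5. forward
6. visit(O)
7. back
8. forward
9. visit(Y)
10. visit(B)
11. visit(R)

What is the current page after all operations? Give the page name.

After 1 (visit(F)): cur=F back=1 fwd=0
After 2 (back): cur=HOME back=0 fwd=1
After 3 (forward): cur=F back=1 fwd=0
After 4 (back): cur=HOME back=0 fwd=1
After 5 (forward): cur=F back=1 fwd=0
After 6 (visit(O)): cur=O back=2 fwd=0
After 7 (back): cur=F back=1 fwd=1
After 8 (forward): cur=O back=2 fwd=0
After 9 (visit(Y)): cur=Y back=3 fwd=0
After 10 (visit(B)): cur=B back=4 fwd=0
After 11 (visit(R)): cur=R back=5 fwd=0

Answer: R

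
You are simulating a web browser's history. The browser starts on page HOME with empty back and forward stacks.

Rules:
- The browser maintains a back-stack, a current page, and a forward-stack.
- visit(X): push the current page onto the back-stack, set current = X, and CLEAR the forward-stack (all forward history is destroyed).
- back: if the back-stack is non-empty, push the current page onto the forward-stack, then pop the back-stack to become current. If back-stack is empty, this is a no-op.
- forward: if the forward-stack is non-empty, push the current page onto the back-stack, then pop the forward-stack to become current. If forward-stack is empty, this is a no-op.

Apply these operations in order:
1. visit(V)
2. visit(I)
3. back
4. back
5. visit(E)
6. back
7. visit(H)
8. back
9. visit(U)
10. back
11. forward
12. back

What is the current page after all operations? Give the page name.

Answer: HOME

Derivation:
After 1 (visit(V)): cur=V back=1 fwd=0
After 2 (visit(I)): cur=I back=2 fwd=0
After 3 (back): cur=V back=1 fwd=1
After 4 (back): cur=HOME back=0 fwd=2
After 5 (visit(E)): cur=E back=1 fwd=0
After 6 (back): cur=HOME back=0 fwd=1
After 7 (visit(H)): cur=H back=1 fwd=0
After 8 (back): cur=HOME back=0 fwd=1
After 9 (visit(U)): cur=U back=1 fwd=0
After 10 (back): cur=HOME back=0 fwd=1
After 11 (forward): cur=U back=1 fwd=0
After 12 (back): cur=HOME back=0 fwd=1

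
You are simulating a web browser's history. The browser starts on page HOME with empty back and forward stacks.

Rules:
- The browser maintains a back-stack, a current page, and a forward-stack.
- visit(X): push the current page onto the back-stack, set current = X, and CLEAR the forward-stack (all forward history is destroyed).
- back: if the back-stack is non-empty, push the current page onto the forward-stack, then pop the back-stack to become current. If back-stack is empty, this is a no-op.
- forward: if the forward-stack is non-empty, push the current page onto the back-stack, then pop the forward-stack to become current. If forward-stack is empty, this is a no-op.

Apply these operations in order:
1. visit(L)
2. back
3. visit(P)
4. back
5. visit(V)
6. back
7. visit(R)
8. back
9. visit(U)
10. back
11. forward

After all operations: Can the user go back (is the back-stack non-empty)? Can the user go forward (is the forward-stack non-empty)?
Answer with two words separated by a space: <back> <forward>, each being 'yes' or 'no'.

Answer: yes no

Derivation:
After 1 (visit(L)): cur=L back=1 fwd=0
After 2 (back): cur=HOME back=0 fwd=1
After 3 (visit(P)): cur=P back=1 fwd=0
After 4 (back): cur=HOME back=0 fwd=1
After 5 (visit(V)): cur=V back=1 fwd=0
After 6 (back): cur=HOME back=0 fwd=1
After 7 (visit(R)): cur=R back=1 fwd=0
After 8 (back): cur=HOME back=0 fwd=1
After 9 (visit(U)): cur=U back=1 fwd=0
After 10 (back): cur=HOME back=0 fwd=1
After 11 (forward): cur=U back=1 fwd=0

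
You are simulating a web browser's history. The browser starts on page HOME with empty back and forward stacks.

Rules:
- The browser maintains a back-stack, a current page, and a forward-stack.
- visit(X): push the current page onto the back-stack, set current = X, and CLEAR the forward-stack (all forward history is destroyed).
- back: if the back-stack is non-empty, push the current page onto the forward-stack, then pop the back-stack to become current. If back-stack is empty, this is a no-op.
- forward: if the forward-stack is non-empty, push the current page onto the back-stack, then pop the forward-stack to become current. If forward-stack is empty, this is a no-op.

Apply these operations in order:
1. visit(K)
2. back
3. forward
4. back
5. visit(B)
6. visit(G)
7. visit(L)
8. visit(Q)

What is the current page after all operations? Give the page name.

After 1 (visit(K)): cur=K back=1 fwd=0
After 2 (back): cur=HOME back=0 fwd=1
After 3 (forward): cur=K back=1 fwd=0
After 4 (back): cur=HOME back=0 fwd=1
After 5 (visit(B)): cur=B back=1 fwd=0
After 6 (visit(G)): cur=G back=2 fwd=0
After 7 (visit(L)): cur=L back=3 fwd=0
After 8 (visit(Q)): cur=Q back=4 fwd=0

Answer: Q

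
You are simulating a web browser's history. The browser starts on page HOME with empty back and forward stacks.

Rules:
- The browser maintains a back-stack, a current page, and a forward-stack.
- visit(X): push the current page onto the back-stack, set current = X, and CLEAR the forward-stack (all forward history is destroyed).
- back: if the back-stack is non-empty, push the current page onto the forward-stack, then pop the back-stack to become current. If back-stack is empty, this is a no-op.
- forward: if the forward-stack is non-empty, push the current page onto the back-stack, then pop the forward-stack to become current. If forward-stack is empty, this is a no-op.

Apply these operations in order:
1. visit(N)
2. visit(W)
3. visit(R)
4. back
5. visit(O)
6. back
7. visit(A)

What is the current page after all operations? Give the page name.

After 1 (visit(N)): cur=N back=1 fwd=0
After 2 (visit(W)): cur=W back=2 fwd=0
After 3 (visit(R)): cur=R back=3 fwd=0
After 4 (back): cur=W back=2 fwd=1
After 5 (visit(O)): cur=O back=3 fwd=0
After 6 (back): cur=W back=2 fwd=1
After 7 (visit(A)): cur=A back=3 fwd=0

Answer: A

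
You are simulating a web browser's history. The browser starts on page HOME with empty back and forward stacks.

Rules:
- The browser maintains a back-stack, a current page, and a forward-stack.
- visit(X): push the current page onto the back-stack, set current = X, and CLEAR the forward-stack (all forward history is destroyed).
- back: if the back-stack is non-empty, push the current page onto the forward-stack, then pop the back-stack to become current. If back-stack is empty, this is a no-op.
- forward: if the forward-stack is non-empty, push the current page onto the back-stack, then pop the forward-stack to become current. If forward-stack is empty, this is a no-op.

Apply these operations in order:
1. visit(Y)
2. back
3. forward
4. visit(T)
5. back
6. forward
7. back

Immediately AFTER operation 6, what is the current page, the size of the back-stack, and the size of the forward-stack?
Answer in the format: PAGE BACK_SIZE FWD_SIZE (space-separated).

After 1 (visit(Y)): cur=Y back=1 fwd=0
After 2 (back): cur=HOME back=0 fwd=1
After 3 (forward): cur=Y back=1 fwd=0
After 4 (visit(T)): cur=T back=2 fwd=0
After 5 (back): cur=Y back=1 fwd=1
After 6 (forward): cur=T back=2 fwd=0

T 2 0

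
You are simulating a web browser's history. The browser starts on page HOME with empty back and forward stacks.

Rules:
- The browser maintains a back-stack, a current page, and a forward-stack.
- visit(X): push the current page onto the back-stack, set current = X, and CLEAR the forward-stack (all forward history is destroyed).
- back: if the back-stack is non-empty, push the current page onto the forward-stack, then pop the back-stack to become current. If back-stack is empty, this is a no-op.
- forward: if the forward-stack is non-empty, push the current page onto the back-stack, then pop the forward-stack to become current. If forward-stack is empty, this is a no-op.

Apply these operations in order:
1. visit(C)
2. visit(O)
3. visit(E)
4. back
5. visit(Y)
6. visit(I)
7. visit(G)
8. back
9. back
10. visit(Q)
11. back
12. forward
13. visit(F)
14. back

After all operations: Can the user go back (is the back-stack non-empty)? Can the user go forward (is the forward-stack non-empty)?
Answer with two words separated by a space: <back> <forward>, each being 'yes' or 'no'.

Answer: yes yes

Derivation:
After 1 (visit(C)): cur=C back=1 fwd=0
After 2 (visit(O)): cur=O back=2 fwd=0
After 3 (visit(E)): cur=E back=3 fwd=0
After 4 (back): cur=O back=2 fwd=1
After 5 (visit(Y)): cur=Y back=3 fwd=0
After 6 (visit(I)): cur=I back=4 fwd=0
After 7 (visit(G)): cur=G back=5 fwd=0
After 8 (back): cur=I back=4 fwd=1
After 9 (back): cur=Y back=3 fwd=2
After 10 (visit(Q)): cur=Q back=4 fwd=0
After 11 (back): cur=Y back=3 fwd=1
After 12 (forward): cur=Q back=4 fwd=0
After 13 (visit(F)): cur=F back=5 fwd=0
After 14 (back): cur=Q back=4 fwd=1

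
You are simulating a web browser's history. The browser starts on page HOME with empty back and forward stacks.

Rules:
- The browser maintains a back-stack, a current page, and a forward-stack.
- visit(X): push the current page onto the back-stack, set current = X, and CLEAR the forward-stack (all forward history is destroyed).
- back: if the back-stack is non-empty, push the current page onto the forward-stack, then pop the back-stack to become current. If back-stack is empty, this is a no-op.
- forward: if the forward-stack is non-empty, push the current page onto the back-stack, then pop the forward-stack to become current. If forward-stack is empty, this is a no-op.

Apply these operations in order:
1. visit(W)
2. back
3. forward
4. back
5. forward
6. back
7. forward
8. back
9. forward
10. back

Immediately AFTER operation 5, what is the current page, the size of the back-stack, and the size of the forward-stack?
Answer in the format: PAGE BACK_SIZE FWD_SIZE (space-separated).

After 1 (visit(W)): cur=W back=1 fwd=0
After 2 (back): cur=HOME back=0 fwd=1
After 3 (forward): cur=W back=1 fwd=0
After 4 (back): cur=HOME back=0 fwd=1
After 5 (forward): cur=W back=1 fwd=0

W 1 0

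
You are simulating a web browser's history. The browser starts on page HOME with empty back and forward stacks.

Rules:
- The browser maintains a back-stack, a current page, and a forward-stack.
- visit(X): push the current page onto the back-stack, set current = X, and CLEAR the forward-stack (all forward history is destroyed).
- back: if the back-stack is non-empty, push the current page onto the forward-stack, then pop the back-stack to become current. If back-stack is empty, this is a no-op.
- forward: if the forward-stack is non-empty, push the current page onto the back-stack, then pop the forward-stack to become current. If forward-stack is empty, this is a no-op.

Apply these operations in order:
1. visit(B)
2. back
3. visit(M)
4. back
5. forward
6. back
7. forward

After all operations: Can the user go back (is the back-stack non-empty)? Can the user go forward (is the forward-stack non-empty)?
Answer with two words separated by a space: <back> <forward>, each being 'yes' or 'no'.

Answer: yes no

Derivation:
After 1 (visit(B)): cur=B back=1 fwd=0
After 2 (back): cur=HOME back=0 fwd=1
After 3 (visit(M)): cur=M back=1 fwd=0
After 4 (back): cur=HOME back=0 fwd=1
After 5 (forward): cur=M back=1 fwd=0
After 6 (back): cur=HOME back=0 fwd=1
After 7 (forward): cur=M back=1 fwd=0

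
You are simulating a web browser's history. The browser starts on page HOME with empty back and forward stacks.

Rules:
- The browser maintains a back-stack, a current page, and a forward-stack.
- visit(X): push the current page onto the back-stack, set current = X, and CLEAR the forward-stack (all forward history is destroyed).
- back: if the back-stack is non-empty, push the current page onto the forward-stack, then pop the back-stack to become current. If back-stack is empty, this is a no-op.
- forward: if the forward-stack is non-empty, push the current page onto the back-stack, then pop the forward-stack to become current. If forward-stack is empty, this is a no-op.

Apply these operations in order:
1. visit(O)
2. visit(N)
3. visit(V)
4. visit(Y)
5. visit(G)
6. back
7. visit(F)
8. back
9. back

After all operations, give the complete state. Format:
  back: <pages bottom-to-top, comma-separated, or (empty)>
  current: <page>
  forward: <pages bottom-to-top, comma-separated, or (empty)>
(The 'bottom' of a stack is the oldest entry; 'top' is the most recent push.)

Answer: back: HOME,O,N
current: V
forward: F,Y

Derivation:
After 1 (visit(O)): cur=O back=1 fwd=0
After 2 (visit(N)): cur=N back=2 fwd=0
After 3 (visit(V)): cur=V back=3 fwd=0
After 4 (visit(Y)): cur=Y back=4 fwd=0
After 5 (visit(G)): cur=G back=5 fwd=0
After 6 (back): cur=Y back=4 fwd=1
After 7 (visit(F)): cur=F back=5 fwd=0
After 8 (back): cur=Y back=4 fwd=1
After 9 (back): cur=V back=3 fwd=2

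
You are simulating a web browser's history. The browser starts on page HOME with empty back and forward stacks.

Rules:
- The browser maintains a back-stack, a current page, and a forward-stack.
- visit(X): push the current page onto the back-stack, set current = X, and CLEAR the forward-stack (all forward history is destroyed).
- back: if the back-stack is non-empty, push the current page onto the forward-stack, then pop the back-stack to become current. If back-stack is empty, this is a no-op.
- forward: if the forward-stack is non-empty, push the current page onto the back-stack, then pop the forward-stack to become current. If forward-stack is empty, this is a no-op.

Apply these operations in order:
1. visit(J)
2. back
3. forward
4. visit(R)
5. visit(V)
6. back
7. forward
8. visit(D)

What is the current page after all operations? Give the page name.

Answer: D

Derivation:
After 1 (visit(J)): cur=J back=1 fwd=0
After 2 (back): cur=HOME back=0 fwd=1
After 3 (forward): cur=J back=1 fwd=0
After 4 (visit(R)): cur=R back=2 fwd=0
After 5 (visit(V)): cur=V back=3 fwd=0
After 6 (back): cur=R back=2 fwd=1
After 7 (forward): cur=V back=3 fwd=0
After 8 (visit(D)): cur=D back=4 fwd=0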